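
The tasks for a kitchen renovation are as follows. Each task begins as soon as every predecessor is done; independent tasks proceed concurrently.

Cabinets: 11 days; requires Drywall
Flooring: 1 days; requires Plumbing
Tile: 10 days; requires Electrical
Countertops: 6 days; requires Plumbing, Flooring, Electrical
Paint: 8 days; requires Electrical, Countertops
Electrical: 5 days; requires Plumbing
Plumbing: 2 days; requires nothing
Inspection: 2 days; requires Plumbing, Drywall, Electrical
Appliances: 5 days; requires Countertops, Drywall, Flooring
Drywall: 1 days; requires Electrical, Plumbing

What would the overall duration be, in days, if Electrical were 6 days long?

The binding path is Plumbing→Electrical→Countertops→Paint = 2+5+6+8 = 21; finish at 21 days.
Electrical lies on that path, so at 6 days the path becomes 22 days.
The critical path is still Plumbing→Electrical→Countertops→Paint; finish is now 22 days.

22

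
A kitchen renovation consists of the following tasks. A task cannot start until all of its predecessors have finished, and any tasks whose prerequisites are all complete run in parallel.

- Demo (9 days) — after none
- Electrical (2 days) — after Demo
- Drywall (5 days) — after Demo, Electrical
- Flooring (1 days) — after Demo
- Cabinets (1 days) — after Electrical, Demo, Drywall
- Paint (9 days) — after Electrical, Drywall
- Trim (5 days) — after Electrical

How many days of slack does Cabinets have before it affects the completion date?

8

Demo→Electrical→Drywall→Paint = 9+2+5+9 = 25 sets the makespan at 25 days.
Longest path through Cabinets: 17 days (earliest finish 17, latest finish 25).
Slack of Cabinets = 24 − 16 = 8 days.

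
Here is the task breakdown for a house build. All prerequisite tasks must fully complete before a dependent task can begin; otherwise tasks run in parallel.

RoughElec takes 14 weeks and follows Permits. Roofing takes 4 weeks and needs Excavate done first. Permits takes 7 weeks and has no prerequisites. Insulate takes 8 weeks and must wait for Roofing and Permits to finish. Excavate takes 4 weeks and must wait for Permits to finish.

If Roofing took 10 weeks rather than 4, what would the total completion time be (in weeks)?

29

Actual critical path: Permits→Excavate→Roofing→Insulate = 7+4+4+8 = 23 ⇒ 23 weeks.
Roofing is on the critical path; changing it to 10 makes that path 29 weeks.
No other chain overtakes it, so the finish is 29 weeks.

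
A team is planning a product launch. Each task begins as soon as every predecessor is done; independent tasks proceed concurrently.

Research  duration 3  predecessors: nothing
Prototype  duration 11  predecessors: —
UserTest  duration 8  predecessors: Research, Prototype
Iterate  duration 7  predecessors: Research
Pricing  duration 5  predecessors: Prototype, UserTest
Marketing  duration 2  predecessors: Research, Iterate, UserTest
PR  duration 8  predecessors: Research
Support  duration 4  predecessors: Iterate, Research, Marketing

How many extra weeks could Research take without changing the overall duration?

8

The longest chain is Prototype→UserTest→Marketing→Support = 11+8+2+4 = 25; overall finish 25 weeks.
The longest chain containing Research totals 17 weeks.
Slack of Research = 8 − 0 = 8 weeks.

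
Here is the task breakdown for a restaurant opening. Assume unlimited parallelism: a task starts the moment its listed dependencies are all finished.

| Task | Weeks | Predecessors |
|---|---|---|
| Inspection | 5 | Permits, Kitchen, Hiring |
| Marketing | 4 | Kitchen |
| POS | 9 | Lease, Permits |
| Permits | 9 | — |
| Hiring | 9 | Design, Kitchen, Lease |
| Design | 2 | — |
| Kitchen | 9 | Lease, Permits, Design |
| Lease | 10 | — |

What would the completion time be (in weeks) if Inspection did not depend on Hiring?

28

Before: longest chain Lease→Kitchen→Hiring→Inspection = 10+9+9+5 = 33, finish 33.
Without Hiring→Inspection, Inspection's earliest start moves from 28 to 19.
The longest chain is now Lease→Kitchen→Hiring = 10+9+9 = 28, so the project takes 28 weeks.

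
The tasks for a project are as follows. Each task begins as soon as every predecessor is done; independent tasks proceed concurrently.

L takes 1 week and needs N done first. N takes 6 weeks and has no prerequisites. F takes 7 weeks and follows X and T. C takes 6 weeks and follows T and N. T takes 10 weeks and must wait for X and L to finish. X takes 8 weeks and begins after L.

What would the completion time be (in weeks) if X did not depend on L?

Before: longest chain N→L→X→T→F = 6+1+8+10+7 = 32, finish 32.
Without L→X, X's earliest start moves from 7 to 0.
After: X→T→F = 8+10+7 = 25 → 25 weeks.

25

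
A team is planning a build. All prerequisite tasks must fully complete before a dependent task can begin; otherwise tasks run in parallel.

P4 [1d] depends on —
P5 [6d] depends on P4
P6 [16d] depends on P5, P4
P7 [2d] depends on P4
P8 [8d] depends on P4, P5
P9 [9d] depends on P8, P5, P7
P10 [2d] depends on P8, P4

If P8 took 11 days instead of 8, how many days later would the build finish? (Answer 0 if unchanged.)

3

Baseline: P4→P5→P8→P9 = 1+6+8+9 = 24 → 24 days.
P8 lies on that path, so at 11 days the path becomes 27 days.
The critical path is still P4→P5→P8→P9; finish is now 27 days.
Change in finish: 27 − 24 = +3 days.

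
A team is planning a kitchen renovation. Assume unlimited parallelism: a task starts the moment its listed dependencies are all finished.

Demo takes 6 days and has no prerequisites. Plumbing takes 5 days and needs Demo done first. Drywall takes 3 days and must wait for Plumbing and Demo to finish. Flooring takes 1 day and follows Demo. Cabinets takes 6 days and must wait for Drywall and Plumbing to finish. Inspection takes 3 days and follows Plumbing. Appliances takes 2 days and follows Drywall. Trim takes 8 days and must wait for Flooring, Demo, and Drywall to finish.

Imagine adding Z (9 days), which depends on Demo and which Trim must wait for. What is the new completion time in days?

Originally the project takes 22 days.
With Z inserted, Trim now waits for max(Flooring, Demo, Drywall, Z).
New critical path: Demo→Z→Trim = 6+9+8 = 23 ⇒ 23 days.

23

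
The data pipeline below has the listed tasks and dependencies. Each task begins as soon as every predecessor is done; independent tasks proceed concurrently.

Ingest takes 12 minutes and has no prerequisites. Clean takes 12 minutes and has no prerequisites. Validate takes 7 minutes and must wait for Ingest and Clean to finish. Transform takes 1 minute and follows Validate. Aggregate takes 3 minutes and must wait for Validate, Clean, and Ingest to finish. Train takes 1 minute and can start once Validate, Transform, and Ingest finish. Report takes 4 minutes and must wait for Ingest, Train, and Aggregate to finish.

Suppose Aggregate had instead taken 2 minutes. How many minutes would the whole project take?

25

Critical path before the change: Ingest→Validate→Aggregate→Report = 12+7+3+4 = 26 giving 26 minutes.
Aggregate is on the critical path; changing it to 2 makes that path 25 minutes.
The binding chain switches to Ingest→Validate→Transform→Train→Report = 12+7+1+1+4 = 25; finish 25 minutes.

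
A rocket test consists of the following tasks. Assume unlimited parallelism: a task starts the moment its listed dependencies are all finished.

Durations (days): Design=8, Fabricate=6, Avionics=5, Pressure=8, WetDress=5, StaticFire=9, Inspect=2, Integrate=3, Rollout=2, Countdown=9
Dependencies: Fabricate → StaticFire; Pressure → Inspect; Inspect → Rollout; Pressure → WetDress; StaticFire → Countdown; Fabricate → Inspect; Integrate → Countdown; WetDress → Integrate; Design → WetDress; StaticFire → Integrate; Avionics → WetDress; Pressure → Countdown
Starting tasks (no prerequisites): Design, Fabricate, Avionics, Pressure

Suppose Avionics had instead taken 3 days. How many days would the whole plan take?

Actual critical path: Fabricate→StaticFire→Integrate→Countdown = 6+9+3+9 = 27 ⇒ 27 days.
Avionics is off the critical path — its longest chain is 22 days, giving 5 of slack.
The critical path is still Fabricate→StaticFire→Integrate→Countdown; finish is now 27 days.

27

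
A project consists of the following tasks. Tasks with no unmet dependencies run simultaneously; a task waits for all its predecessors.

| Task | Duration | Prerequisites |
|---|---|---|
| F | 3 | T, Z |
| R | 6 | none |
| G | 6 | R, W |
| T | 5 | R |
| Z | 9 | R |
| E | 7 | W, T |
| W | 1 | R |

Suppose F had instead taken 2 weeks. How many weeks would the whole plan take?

18

Critical path before the change: R→Z→F = 6+9+3 = 18 giving 18 weeks.
F lies on that path, so at 2 weeks the path becomes 17 weeks.
New critical path: R→T→E = 6+5+7 = 18 ⇒ 18 weeks.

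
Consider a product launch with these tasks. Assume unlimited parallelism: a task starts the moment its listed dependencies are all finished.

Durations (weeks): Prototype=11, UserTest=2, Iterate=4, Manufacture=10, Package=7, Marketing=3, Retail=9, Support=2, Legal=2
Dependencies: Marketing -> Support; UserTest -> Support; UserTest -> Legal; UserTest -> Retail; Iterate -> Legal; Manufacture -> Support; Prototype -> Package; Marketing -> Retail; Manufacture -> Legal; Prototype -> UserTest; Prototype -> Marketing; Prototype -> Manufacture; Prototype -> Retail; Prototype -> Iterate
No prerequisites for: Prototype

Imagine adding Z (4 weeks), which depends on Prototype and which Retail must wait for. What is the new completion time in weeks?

Originally the product launch takes 23 weeks.
With Z inserted, Retail now waits for max(Marketing, Prototype, UserTest, Z).
New critical path: Prototype→Z→Retail = 11+4+9 = 24 ⇒ 24 weeks.

24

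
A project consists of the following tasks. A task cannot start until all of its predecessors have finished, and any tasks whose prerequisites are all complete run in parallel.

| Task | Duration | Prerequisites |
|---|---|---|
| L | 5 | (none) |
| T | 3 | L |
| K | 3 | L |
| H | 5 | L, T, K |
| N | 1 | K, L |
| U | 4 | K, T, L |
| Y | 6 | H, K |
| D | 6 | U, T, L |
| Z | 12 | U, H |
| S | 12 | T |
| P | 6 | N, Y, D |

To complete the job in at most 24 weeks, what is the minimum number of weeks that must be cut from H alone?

Current finish: 25 weeks; target: 24.
H is on every critical path, so each week cut from H cuts the finish by one (this holds down to a finish of 24).
Need 25 − 24 = 1 week off H → H becomes 4 weeks, finish becomes 24.

1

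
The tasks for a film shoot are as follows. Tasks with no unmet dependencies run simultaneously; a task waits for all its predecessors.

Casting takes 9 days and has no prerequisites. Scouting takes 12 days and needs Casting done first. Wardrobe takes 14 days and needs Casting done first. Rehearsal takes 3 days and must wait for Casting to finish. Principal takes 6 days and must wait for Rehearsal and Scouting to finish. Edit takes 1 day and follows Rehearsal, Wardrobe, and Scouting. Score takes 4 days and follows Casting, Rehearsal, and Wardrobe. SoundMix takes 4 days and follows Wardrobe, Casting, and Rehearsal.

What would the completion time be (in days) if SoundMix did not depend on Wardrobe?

With the dependency in place, Casting→Scouting→Principal = 9+12+6 = 27 sets the finish at 27 days.
Without Wardrobe→SoundMix, SoundMix's earliest start moves from 23 to 12.
The longest chain is now Casting→Scouting→Principal = 9+12+6 = 27, so the plan takes 27 days.

27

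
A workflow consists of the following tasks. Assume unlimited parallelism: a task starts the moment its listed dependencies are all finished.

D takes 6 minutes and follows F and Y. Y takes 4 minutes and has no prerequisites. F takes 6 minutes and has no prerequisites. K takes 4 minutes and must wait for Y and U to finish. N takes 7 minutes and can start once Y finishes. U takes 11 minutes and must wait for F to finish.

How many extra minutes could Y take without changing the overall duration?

F→U→K = 6+11+4 = 21 sets the makespan at 21 minutes.
Y finishes as early as 4 and must finish by 14.
Slack of Y = 10 − 0 = 10 minutes.

10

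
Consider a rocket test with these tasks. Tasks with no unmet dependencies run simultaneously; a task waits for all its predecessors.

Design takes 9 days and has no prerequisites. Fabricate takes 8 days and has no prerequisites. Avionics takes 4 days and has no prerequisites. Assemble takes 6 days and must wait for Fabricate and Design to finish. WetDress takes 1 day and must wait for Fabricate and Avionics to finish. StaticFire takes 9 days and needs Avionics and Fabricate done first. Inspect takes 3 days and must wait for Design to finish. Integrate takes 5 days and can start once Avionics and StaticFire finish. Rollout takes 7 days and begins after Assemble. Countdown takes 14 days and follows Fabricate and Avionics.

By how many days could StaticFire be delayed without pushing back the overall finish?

The longest chain is Design→Assemble→Rollout = 9+6+7 = 22; overall finish 22 days.
StaticFire finishes as early as 17 and must finish by 17.
So StaticFire can slip 17 − 17 = 0 days.

0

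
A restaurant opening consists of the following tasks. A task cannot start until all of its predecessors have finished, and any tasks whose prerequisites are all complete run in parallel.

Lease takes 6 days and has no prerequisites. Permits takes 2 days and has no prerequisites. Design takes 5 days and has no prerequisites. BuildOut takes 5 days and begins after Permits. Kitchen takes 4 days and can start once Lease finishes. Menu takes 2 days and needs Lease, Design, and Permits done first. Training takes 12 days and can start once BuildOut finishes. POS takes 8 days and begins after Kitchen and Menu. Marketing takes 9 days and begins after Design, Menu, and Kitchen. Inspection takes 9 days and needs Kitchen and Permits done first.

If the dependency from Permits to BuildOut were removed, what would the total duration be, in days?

19

With the dependency in place, Lease→Kitchen→Marketing = 6+4+9 = 19 sets the finish at 19 days.
Without Permits→BuildOut, BuildOut's earliest start moves from 2 to 0.
After: Lease→Kitchen→Marketing = 6+4+9 = 19 → 19 days.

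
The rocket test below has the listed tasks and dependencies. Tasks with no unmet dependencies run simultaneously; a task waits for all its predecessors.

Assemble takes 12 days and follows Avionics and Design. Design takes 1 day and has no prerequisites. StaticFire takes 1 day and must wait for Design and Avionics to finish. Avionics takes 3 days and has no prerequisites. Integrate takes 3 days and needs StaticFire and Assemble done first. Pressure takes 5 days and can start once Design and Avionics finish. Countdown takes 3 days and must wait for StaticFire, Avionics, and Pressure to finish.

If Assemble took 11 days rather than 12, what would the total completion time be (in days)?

As given, the longest chain is Avionics→Assemble→Integrate = 3+12+3 = 18, so the finish is 18 days.
Assemble is on the critical path; changing it to 11 makes that path 17 days.
No other chain overtakes it, so the finish is 17 days.

17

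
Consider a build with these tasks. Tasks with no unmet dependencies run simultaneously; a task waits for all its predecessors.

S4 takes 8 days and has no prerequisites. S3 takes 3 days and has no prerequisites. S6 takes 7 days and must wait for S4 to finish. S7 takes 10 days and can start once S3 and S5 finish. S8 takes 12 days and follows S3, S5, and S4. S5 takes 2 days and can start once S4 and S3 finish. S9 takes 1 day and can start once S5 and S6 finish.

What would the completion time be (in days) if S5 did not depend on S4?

Original critical path: S4→S5→S8 = 8+2+12 = 22 ⇒ 22 days.
Without S4→S5, S5's earliest start moves from 8 to 3.
New critical path: S4→S8 = 8+12 = 20 ⇒ 20 days.

20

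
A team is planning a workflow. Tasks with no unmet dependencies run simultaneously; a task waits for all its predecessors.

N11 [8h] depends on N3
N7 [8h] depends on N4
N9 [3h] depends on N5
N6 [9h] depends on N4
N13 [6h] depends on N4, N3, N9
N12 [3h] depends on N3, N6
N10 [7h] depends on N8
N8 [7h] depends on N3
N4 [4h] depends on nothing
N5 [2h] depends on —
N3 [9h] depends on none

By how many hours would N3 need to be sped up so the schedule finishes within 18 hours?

Current finish: 23 hours; target: 18.
N3 is on every critical path, so each hour cut from N3 cuts the finish by one (this holds down to a finish of 16).
Need 23 − 18 = 5 hours off N3 → N3 becomes 4 hours, finish becomes 18.

5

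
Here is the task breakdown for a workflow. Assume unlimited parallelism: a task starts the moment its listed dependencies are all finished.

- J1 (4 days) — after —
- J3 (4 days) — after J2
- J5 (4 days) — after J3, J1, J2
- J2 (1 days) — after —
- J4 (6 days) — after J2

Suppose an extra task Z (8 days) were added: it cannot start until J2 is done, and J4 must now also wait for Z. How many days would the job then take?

Originally the job takes 9 days.
With Z inserted, J4 now waits for max(J2, Z).
New critical path: J2→Z→J4 = 1+8+6 = 15 ⇒ 15 days.

15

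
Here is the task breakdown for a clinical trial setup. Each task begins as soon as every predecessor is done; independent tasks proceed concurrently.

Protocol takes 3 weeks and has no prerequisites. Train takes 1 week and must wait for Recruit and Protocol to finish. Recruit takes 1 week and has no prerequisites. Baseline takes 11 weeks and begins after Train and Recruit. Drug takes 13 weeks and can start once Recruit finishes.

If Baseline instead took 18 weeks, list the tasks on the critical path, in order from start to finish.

Critical path before the change: Protocol→Train→Baseline = 3+1+11 = 15 giving 15 weeks.
Since Baseline is critical, the +7 change carries straight to that chain (now 22 weeks).
No other chain overtakes it, so the finish is 22 weeks.

Protocol, Train, Baseline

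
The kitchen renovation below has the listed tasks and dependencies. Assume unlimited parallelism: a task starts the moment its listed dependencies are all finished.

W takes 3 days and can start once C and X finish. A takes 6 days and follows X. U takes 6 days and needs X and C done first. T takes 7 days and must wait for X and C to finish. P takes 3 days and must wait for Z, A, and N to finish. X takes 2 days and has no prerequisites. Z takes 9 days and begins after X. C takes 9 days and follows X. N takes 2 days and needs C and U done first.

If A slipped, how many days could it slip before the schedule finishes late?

11

Critical path: X→C→U→N→P = 2+9+6+2+3 = 22, so the finish is 22 days.
The longest chain containing A totals 11 days.
So A can slip 19 − 8 = 11 days.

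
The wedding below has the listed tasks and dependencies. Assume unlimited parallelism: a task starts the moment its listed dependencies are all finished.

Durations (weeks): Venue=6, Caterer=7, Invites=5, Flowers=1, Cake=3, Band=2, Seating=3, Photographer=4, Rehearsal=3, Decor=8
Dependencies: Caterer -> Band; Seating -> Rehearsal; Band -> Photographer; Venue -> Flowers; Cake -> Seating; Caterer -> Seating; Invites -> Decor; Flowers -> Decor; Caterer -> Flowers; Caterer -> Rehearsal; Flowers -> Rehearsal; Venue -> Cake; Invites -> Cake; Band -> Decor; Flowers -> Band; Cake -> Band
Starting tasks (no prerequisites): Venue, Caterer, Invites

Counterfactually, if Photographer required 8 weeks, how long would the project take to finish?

Baseline: Venue→Cake→Band→Decor = 6+3+2+8 = 19 → 19 weeks.
The longest path through Photographer is only 15 weeks, so Photographer has float 4.
Now Venue→Cake→Band→Photographer = 6+3+2+8 = 19 is longest, so the finish becomes 19 weeks.

19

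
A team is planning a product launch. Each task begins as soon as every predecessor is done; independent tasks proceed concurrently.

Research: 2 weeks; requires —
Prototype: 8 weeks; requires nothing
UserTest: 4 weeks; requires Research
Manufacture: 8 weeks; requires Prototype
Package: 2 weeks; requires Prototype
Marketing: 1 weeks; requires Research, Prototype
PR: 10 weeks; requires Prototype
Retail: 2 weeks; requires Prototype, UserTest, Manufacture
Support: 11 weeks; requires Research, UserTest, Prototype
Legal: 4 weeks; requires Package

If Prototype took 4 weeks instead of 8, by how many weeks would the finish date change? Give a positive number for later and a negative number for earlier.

-2

Actual critical path: Prototype→Support = 8+11 = 19 ⇒ 19 weeks.
Prototype is on the critical path; changing it to 4 makes that path 15 weeks.
The binding chain switches to Research→UserTest→Support = 2+4+11 = 17; finish 17 weeks.
Change in finish: 17 − 19 = -2 weeks.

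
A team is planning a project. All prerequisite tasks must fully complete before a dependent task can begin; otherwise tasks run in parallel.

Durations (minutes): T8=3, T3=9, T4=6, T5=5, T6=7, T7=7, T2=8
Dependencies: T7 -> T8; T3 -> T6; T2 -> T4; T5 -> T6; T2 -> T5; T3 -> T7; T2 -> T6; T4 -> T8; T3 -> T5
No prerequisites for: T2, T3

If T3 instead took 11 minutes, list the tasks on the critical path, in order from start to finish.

T3, T5, T6

Actual critical path: T3→T5→T6 = 9+5+7 = 21 ⇒ 21 minutes.
T3 lies on that path, so at 11 minutes the path becomes 23 minutes.
No other chain overtakes it, so the finish is 23 minutes.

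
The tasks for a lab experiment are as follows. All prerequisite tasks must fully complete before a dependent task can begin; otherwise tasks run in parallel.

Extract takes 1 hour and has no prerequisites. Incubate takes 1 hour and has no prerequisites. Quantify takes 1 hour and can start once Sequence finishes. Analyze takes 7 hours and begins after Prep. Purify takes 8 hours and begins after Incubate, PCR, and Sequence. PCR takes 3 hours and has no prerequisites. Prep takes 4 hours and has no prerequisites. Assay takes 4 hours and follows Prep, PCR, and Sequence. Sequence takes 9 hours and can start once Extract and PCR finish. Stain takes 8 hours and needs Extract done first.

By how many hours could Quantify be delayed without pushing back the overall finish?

7

The longest chain is PCR→Sequence→Purify = 3+9+8 = 20; overall finish 20 hours.
Quantify finishes as early as 13 and must finish by 20.
Float = 20 − 13 = 7.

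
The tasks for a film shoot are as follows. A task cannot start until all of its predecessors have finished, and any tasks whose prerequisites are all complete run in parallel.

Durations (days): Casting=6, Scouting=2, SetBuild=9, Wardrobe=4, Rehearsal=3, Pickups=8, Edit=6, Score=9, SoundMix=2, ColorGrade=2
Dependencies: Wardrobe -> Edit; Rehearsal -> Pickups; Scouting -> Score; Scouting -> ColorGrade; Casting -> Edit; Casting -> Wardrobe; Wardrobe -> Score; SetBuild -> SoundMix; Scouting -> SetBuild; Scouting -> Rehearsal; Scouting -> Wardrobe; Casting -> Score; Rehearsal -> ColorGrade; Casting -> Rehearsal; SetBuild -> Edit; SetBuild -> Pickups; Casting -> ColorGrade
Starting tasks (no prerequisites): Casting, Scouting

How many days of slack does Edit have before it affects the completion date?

Critical path: Casting→Wardrobe→Score = 6+4+9 = 19, so the finish is 19 days.
The longest chain containing Edit totals 17 days.
So Edit can slip 19 − 17 = 2 days.

2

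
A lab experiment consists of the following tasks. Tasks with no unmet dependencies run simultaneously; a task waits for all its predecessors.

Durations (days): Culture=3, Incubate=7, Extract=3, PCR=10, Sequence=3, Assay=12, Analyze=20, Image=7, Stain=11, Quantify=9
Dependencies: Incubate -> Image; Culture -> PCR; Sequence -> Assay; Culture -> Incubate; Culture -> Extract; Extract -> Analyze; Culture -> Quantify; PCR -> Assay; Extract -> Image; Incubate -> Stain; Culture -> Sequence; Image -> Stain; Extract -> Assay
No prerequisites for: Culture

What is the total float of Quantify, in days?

Culture→Incubate→Image→Stain = 3+7+7+11 = 28 sets the makespan at 28 days.
The longest chain containing Quantify totals 12 days.
Float = 28 − 12 = 16.

16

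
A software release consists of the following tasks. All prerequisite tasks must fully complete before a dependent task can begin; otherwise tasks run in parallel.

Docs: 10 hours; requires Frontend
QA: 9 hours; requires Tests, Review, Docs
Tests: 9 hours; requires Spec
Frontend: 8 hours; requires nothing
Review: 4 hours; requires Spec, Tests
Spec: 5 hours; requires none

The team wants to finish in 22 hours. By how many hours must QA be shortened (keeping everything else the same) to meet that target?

Current finish: 27 hours; target: 22.
QA is on every critical path, so each hour cut from QA cuts the finish by one (this holds down to a finish of 19).
Need 27 − 22 = 5 hours off QA → QA becomes 4 hours, finish becomes 22.

5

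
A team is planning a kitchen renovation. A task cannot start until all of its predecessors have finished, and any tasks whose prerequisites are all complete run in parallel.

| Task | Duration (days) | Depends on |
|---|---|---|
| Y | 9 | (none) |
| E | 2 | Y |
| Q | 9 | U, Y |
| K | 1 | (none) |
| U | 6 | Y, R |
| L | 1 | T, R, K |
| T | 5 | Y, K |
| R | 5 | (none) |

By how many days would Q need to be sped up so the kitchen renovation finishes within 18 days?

6

Current finish: 24 days; target: 18.
Q is on every critical path, so each day cut from Q cuts the finish by one (this holds down to a finish of 16).
Need 24 − 18 = 6 days off Q → Q becomes 3 days, finish becomes 18.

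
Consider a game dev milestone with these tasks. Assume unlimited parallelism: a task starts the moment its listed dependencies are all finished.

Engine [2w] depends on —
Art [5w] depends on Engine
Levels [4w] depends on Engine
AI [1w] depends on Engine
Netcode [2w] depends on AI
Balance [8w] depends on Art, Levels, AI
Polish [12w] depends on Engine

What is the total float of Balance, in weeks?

0

The longest chain is Engine→Art→Balance = 2+5+8 = 15; overall finish 15 weeks.
Balance finishes as early as 15 and must finish by 15.
Float = 15 − 15 = 0.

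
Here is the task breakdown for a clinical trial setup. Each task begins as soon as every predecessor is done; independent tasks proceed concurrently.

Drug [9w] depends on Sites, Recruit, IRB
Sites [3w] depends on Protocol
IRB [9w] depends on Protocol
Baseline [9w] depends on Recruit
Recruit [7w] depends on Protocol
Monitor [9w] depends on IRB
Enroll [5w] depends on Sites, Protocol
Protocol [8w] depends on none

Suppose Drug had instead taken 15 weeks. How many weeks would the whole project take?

Actual critical path: Protocol→IRB→Drug = 8+9+9 = 26 ⇒ 26 weeks.
Drug lies on that path, so at 15 weeks the path becomes 32 weeks.
No other chain overtakes it, so the finish is 32 weeks.

32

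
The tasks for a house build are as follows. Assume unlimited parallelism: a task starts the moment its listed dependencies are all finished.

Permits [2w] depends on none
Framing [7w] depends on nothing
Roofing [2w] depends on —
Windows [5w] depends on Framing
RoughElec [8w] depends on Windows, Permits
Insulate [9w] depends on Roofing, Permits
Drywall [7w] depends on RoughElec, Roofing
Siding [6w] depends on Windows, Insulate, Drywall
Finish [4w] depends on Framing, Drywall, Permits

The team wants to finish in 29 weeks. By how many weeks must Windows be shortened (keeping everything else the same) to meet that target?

4

Current finish: 33 weeks; target: 29.
Windows is on every critical path, so each week cut from Windows cuts the finish by one (this holds down to a finish of 29).
Need 33 − 29 = 4 weeks off Windows → Windows becomes 1 week, finish becomes 29.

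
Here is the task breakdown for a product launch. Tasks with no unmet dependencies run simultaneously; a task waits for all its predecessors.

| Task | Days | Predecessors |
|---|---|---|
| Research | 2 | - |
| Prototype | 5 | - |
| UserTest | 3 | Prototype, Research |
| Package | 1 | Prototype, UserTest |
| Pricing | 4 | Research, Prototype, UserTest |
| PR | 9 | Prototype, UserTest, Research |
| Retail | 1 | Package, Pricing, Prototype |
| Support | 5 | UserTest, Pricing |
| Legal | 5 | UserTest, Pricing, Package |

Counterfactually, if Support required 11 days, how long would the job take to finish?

23

Baseline: Prototype→UserTest→Pricing→Support = 5+3+4+5 = 17 → 17 days.
Support is on the critical path; changing it to 11 makes that path 23 days.
No other chain overtakes it, so the finish is 23 days.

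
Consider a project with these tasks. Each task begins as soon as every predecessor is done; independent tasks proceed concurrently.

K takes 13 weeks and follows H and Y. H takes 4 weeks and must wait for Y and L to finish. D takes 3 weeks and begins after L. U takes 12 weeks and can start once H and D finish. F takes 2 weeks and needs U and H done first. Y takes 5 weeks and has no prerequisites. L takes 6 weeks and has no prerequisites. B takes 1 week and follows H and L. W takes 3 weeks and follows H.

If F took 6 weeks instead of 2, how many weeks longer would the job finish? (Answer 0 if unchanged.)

4

Baseline: L→H→U→F = 6+4+12+2 = 24 → 24 weeks.
F lies on that path, so at 6 weeks the path becomes 28 weeks.
No other chain overtakes it, so the finish is 28 weeks.
Change in finish: 28 − 24 = +4 weeks.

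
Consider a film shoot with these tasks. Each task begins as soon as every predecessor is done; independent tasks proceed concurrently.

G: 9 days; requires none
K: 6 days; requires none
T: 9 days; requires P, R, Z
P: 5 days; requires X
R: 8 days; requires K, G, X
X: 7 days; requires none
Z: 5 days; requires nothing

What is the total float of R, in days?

0

Critical path: G→R→T = 9+8+9 = 26, so the finish is 26 days.
R finishes as early as 17 and must finish by 17.
Slack of R = 9 − 9 = 0 days.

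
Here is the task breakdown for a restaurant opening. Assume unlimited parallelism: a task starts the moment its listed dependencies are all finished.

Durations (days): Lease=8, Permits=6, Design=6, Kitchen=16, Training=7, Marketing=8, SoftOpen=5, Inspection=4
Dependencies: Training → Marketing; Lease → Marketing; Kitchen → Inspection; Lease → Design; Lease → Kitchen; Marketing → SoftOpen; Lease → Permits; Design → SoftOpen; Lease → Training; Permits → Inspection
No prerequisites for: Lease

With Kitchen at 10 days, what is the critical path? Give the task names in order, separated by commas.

Actual critical path: Lease→Kitchen→Inspection = 8+16+4 = 28 ⇒ 28 days.
Kitchen is on the critical path; changing it to 10 makes that path 22 days.
New critical path: Lease→Training→Marketing→SoftOpen = 8+7+8+5 = 28 ⇒ 28 days.

Lease, Training, Marketing, SoftOpen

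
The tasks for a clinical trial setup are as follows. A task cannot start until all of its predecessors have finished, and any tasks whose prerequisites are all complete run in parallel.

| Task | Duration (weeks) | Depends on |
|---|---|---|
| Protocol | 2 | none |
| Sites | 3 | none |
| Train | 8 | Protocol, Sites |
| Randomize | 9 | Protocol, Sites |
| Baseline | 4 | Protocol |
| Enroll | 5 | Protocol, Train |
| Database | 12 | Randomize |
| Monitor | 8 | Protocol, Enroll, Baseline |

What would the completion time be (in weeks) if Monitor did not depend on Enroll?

24

Before: longest chain Sites→Train→Enroll→Monitor = 3+8+5+8 = 24, finish 24.
Without Enroll→Monitor, Monitor's earliest start moves from 16 to 6.
New critical path: Sites→Randomize→Database = 3+9+12 = 24 ⇒ 24 weeks.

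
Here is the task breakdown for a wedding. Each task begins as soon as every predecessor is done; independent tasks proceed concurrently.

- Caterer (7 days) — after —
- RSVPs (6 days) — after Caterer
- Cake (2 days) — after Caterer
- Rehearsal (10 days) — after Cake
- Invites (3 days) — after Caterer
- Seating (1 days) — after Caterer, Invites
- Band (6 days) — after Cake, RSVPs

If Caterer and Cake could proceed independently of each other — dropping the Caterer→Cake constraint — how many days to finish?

Original critical path: Caterer→RSVPs→Band = 7+6+6 = 19 ⇒ 19 days.
Without Caterer→Cake, Cake's earliest start moves from 7 to 0.
After: Caterer→RSVPs→Band = 7+6+6 = 19 → 19 days.

19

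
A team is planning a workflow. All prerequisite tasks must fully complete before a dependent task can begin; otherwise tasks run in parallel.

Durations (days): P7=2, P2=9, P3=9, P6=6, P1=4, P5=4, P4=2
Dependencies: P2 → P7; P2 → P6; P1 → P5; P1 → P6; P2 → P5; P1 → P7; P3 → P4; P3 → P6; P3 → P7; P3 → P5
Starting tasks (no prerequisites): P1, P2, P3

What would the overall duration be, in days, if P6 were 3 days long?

As given, the longest chain is P2→P6 = 9+6 = 15, so the finish is 15 days.
Since P6 is critical, the -3 change carries straight to that chain (now 12 days).
Now P2→P5 = 9+4 = 13 is longest, so the finish becomes 13 days.

13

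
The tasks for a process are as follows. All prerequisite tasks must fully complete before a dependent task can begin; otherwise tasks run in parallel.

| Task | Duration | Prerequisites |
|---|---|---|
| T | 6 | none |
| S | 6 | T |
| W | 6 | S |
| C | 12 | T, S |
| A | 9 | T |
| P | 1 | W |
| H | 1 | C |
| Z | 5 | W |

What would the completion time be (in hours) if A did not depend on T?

Before: longest chain T→S→C→H = 6+6+12+1 = 25, finish 25.
Without T→A, A's earliest start moves from 6 to 0.
The longest chain is now T→S→C→H = 6+6+12+1 = 25, so the schedule takes 25 hours.

25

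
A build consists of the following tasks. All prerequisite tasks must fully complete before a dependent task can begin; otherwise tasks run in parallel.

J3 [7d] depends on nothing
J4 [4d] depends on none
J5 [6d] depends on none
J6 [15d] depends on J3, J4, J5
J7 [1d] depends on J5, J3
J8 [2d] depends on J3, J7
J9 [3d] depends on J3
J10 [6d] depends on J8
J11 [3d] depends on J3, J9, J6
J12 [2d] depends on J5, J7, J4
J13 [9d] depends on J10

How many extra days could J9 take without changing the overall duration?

J3→J6→J11 = 7+15+3 = 25 sets the makespan at 25 days.
The longest chain containing J9 totals 13 days.
So J9 can slip 22 − 10 = 12 days.

12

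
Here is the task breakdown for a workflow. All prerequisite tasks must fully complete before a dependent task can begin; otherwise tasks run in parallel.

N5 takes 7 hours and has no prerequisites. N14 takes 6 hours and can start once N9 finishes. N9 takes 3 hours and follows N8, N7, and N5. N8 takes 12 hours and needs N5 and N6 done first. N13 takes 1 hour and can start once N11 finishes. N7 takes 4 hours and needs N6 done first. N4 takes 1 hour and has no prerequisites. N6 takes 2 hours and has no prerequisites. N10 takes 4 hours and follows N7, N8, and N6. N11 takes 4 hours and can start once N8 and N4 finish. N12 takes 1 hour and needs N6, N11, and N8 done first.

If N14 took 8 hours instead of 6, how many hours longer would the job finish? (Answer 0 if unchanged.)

The binding path is N5→N8→N9→N14 = 7+12+3+6 = 28; finish at 28 hours.
N14 lies on that path, so at 8 hours the path becomes 30 hours.
No other chain overtakes it, so the finish is 30 hours.
Change in finish: 30 − 28 = +2 hours.

2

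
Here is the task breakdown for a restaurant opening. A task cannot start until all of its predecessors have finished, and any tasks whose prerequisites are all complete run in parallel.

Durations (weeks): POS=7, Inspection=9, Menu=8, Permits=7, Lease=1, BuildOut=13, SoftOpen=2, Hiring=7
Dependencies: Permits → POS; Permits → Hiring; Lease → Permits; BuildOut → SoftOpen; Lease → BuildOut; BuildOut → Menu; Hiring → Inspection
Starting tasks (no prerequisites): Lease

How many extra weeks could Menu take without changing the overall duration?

2

Critical path: Lease→Permits→Hiring→Inspection = 1+7+7+9 = 24, so the finish is 24 weeks.
Longest path through Menu: 22 weeks (earliest finish 22, latest finish 24).
Float = 24 − 22 = 2.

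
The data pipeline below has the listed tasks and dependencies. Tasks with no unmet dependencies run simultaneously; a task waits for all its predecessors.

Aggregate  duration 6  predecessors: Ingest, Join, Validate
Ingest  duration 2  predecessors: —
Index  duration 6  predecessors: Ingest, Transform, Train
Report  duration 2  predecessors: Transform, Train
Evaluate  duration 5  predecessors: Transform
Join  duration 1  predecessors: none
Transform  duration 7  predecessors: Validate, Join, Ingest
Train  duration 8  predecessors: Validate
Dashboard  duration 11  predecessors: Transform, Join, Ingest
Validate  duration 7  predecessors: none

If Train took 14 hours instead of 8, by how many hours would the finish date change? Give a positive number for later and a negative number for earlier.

Critical path before the change: Validate→Transform→Dashboard = 7+7+11 = 25 giving 25 hours.
Train is off the critical path — its longest chain is 21 hours, giving 4 of slack.
The binding chain switches to Validate→Train→Index = 7+14+6 = 27; finish 27 hours.
Change in finish: 27 − 25 = +2 hours.

2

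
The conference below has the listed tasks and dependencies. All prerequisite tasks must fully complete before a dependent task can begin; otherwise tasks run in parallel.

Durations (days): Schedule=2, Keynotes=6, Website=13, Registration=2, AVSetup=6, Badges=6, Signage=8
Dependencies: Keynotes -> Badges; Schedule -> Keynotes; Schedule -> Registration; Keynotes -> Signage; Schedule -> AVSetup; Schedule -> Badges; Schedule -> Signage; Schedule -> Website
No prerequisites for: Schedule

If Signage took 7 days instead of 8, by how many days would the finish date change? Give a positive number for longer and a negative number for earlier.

As given, the longest chain is Schedule→Keynotes→Signage = 2+6+8 = 16, so the finish is 16 days.
Signage lies on that path, so at 7 days the path becomes 15 days.
No other chain overtakes it, so the finish is 15 days.
Change in finish: 15 − 16 = -1 days.

-1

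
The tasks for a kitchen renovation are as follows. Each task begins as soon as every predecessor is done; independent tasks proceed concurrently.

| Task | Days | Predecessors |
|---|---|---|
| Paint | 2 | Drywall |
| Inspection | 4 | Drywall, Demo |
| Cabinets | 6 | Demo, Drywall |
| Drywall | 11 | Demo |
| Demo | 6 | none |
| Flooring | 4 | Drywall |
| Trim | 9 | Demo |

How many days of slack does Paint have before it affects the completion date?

4

The longest chain is Demo→Drywall→Cabinets = 6+11+6 = 23; overall finish 23 days.
The longest chain containing Paint totals 19 days.
Float = 23 − 19 = 4.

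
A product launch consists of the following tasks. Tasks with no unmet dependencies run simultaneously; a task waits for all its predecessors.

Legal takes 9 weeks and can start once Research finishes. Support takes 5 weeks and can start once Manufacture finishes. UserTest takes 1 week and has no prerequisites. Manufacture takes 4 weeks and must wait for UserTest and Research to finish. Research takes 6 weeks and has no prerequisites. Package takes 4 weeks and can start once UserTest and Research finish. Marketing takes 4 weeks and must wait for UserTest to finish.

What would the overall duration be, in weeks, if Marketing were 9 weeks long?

15

Baseline: Research→Manufacture→Support = 6+4+5 = 15 → 15 weeks.
Marketing is off the critical path — its longest chain is 5 weeks, giving 10 of slack.
The critical path is still Research→Manufacture→Support; finish is now 15 weeks.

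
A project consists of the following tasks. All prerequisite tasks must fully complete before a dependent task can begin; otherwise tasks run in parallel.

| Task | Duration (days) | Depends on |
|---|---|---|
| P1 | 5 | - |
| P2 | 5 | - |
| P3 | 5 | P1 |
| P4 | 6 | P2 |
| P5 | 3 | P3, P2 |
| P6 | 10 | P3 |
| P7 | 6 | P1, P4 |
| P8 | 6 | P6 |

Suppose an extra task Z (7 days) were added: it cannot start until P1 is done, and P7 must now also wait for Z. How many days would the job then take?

26

Originally the job takes 26 days.
With Z inserted, P7 now waits for max(P1, P4, Z).
New critical path: P1→P3→P6→P8 = 5+5+10+6 = 26 ⇒ 26 days.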